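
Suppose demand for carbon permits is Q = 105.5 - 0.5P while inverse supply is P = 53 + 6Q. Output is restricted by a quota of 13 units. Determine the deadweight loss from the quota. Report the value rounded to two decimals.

182.25

Rewriting demand in inverse form: P = 211 - 2Q.
Unrestricted equilibrium: Q* = (211 - 53)/(2 + 6) = 19.75.
At Q = 13 the demand price is 211 - 2(13) = 185 and the supply price is 53 + 6(13) = 131.
Deadweight loss is the triangle between the curves from 13 to 19.75: (1/2)(185 - 131)(19.75 - 13) = 182.25.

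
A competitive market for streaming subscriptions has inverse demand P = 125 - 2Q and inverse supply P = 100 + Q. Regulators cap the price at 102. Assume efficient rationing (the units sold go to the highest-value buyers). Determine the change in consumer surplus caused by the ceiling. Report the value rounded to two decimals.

-27.44

Free-market equilibrium: 125 - 2Q = 100 + Q gives Q* = 8.3333, P* = 108.3333.
At P = 102, sellers supply (102 - 100)/1 = 2 while buyers want more, so the quantity traded is 2 at price 102.
CS goes from (1/2)(8.3333)(16.6667) = 69.4444 to 42 (computed as (125 - 102)(2) - (1/2)(2)(2)^2), a change of -27.4444.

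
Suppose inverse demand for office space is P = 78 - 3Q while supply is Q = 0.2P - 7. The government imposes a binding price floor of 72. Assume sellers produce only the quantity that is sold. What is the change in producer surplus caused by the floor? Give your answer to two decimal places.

-8.23

Rewriting supply in inverse form: P = 35 + 5Q.
Without the control, 78 - 3Q = 35 + 5Q so Q* = 5.375 and P* = 61.875.
At the floor price 72, quantity demanded is (78 - 72)/3 = 2; demand is the short side, so Q = 2 trades at P = 72.
PS goes from (1/2)(5.375)(26.875) = 72.2266 to 64 (computed as (72 - 35)(2) - (1/2)(5)(2)^2), a change of -8.2266.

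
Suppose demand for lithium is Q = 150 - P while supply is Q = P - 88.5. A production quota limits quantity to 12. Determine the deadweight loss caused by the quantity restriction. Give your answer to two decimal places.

Rewriting demand in inverse form: P = 150 - Q.
Rewriting supply in inverse form: P = 88.5 + Q.
Unrestricted equilibrium: Q* = (150 - 88.5)/(1 + 1) = 30.75.
At Q = 12 the demand price is 150 - (12) = 138 and the supply price is 88.5 + (12) = 100.5.
Deadweight loss is the triangle between the curves from 12 to 30.75: (1/2)(138 - 100.5)(30.75 - 12) = 351.5625.

351.56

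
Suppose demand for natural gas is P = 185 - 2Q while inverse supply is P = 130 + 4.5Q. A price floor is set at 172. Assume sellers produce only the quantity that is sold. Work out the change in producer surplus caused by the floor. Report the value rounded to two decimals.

16.84

Free-market equilibrium: 185 - 2Q = 130 + 4.5Q gives Q* = 8.4615, P* = 168.0769.
At the floor price 172, quantity demanded is (185 - 172)/2 = 6.5; demand is the short side, so Q = 6.5 trades at P = 172.
PS goes from (1/2)(8.4615)(38.0769) = 161.0947 to 177.9375 (computed as (172 - 130)(6.5) - (1/2)(4.5)(6.5)^2), a change of 16.8428.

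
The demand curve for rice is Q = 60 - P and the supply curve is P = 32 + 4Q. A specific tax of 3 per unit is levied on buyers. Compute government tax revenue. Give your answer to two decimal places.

15.00

Rewriting demand in inverse form: P = 60 - Q.
Without the tax, 60 - Q = 32 + 4Q so Q* = 5.6 and P* = 54.4.
A tax on buyers shifts demand down by 3: (60 - 3) - Q = 32 + 4Q, so Q_t = 5. Buyers pay P_b = 55; sellers receive P_s = P_b - 3 = 52.
Revenue is the tax times quantity traded: 3 x 5 = 15.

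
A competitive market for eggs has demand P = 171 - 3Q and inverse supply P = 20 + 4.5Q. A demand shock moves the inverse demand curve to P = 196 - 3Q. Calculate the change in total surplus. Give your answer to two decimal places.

Initial equilibrium: Q_0 = 20.1333, P_0 = 110.6; CS_0 = (1/2)(20.1333)(60.4) = 608.0267, PS_0 = (1/2)(20.1333)(90.6) = 912.04.
New equilibrium: 196 - 3Q = 20 + 4.5Q gives Q_1 = 23.4667, P_1 = 125.6; CS_1 = 826.0267, PS_1 = 1239.04.
Change in total surplus = (826.0267 + 1239.04) - (608.0267 + 912.04) = 545.

545.00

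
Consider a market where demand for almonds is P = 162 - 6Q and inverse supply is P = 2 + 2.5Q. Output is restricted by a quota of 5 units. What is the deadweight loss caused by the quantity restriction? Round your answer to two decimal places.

Unrestricted equilibrium: Q* = (162 - 2)/(6 + 2.5) = 18.8235.
At Q = 5 the demand price is 162 - 6(5) = 132 and the supply price is 2 + 2.5(5) = 14.5.
DWL = (1/2)(gap between curves at 5) x (Q* - 5) = (1/2)(117.5)(13.8235) = 812.1324.

812.13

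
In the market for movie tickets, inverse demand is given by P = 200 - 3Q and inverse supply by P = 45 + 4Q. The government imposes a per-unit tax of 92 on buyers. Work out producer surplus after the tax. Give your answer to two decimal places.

Without the tax, 200 - 3Q = 45 + 4Q so Q* = 22.1429 and P* = 133.5714.
With the tax, buyers' net willingness to pay falls by 92: (200 - 92) - 3Q = 45 + 4Q, so Q_t = 9. Buyers pay P_b = 173; sellers receive P_s = P_b - 92 = 81.
PS = (1/2)(Q_t)(P_s - 45) = (1/2)(9)(36) = 162.

162.00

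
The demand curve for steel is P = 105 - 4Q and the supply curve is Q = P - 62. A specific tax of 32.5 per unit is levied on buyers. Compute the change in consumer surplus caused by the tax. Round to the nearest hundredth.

Rewriting supply in inverse form: P = 62 + Q.
Pre-tax equilibrium: 105 - 4Q = 62 + Q gives Q* = 8.6, P* = 70.6.
With the tax, buyers' net willingness to pay falls by 32.5: (105 - 32.5) - 4Q = 62 + Q, so Q_t = 2.1. Buyers pay P_b = 96.6; sellers receive P_s = P_b - 32.5 = 64.1.
Consumers lose the trapezoid between P* and P_b out to Q_t plus the triangle from Q_t to Q*: change in CS = 8.82 - 147.92 = -139.1.

-139.10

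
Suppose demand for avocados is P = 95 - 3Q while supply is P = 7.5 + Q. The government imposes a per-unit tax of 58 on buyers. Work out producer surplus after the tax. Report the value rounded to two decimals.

27.20

Pre-tax equilibrium: 95 - 3Q = 7.5 + Q gives Q* = 21.875, P* = 29.375.
A tax on buyers shifts demand down by 58: (95 - 58) - 3Q = 7.5 + Q, so Q_t = 7.375. Buyers pay P_b = 72.875; sellers receive P_s = P_b - 58 = 14.875.
PS = (1/2)(Q_t)(P_s - 7.5) = (1/2)(7.375)(7.375) = 27.1953.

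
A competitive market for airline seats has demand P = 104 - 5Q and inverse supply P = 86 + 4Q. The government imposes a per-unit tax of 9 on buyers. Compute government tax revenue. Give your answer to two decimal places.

Pre-tax equilibrium: 104 - 5Q = 86 + 4Q gives Q* = 2, P* = 94.
A tax on buyers shifts demand down by 9: (104 - 9) - 5Q = 86 + 4Q, so Q_t = 1. Buyers pay P_b = 99; sellers receive P_s = P_b - 9 = 90.
Tax revenue = t x Q_t = 9 x 1 = 9.

9.00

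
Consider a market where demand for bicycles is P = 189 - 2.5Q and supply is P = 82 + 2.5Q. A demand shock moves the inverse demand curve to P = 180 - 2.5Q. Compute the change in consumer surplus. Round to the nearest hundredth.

-92.25

Initial equilibrium: Q_0 = 21.4, P_0 = 135.5; CS_0 = (1/2)(21.4)(53.5) = 572.45, PS_0 = (1/2)(21.4)(53.5) = 572.45.
New equilibrium: 180 - 2.5Q = 82 + 2.5Q gives Q_1 = 19.6, P_1 = 131; CS_1 = 480.2, PS_1 = 480.2.
Change in consumer surplus = 480.2 - 572.45 = -92.25.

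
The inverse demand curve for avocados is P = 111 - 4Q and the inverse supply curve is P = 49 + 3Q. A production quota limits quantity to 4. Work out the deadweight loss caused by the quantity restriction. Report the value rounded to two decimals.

82.57

Unrestricted equilibrium: Q* = (111 - 49)/(4 + 3) = 8.8571.
At Q = 4 the demand price is 111 - 4(4) = 95 and the supply price is 49 + 3(4) = 61.
Deadweight loss is the triangle between the curves from 4 to 8.8571: (1/2)(95 - 61)(8.8571 - 4) = 82.5714.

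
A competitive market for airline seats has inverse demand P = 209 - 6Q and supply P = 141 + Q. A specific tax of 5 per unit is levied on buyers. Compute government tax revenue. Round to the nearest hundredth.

Without the tax, 209 - 6Q = 141 + Q so Q* = 9.7143 and P* = 150.7143.
With the tax, buyers' net willingness to pay falls by 5: (209 - 5) - 6Q = 141 + Q, so Q_t = 9. Buyers pay P_b = 155; sellers receive P_s = P_b - 5 = 150.
Tax revenue = t x Q_t = 5 x 9 = 45.

45.00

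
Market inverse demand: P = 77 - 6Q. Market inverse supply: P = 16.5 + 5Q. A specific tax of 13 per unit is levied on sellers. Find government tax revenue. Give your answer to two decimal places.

Without the tax, 77 - 6Q = 16.5 + 5Q so Q* = 5.5 and P* = 44.
A tax on sellers shifts supply up by 13: 77 - 6Q = 16.5 + 5Q + 13, so Q_t = 4.3182. Buyers pay P_b = 51.0909; sellers receive P_s = P_b - 13 = 38.0909.
Revenue is the tax times quantity traded: 13 x 4.3182 = 56.1364.

56.14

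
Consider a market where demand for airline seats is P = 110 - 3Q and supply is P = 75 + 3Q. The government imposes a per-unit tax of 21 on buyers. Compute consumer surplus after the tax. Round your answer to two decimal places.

8.17

Pre-tax equilibrium: 110 - 3Q = 75 + 3Q gives Q* = 5.8333, P* = 92.5.
A tax on buyers shifts demand down by 21: (110 - 21) - 3Q = 75 + 3Q, so Q_t = 2.3333. Buyers pay P_b = 103; sellers receive P_s = P_b - 21 = 82.
Consumer surplus is the triangle under demand above P_b: (1/2)(2.3333)(110 - 103) = 8.1667.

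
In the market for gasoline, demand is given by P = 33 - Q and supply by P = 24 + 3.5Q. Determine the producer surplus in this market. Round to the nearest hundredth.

7.00

Setting demand equal to supply, 9 = 4.5Q, so Q* = 2 and P* = 31.
PS is the area between P* and the supply curve from 0 to Q*: (1/2)(2)(7) = 7.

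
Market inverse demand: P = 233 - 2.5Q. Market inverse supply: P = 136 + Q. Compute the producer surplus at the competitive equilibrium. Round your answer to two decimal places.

Equilibrium: 233 - 2.5Q = 136 + Q, so Q* = 27.7143 and P* = 163.7143.
PS is the area between P* and the supply curve from 0 to Q*: (1/2)(27.7143)(27.7143) = 384.0408.

384.04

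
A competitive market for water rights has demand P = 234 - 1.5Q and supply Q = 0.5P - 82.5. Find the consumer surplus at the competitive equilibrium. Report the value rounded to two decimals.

291.49

Rewriting supply in inverse form: P = 165 + 2Q.
Set 234 - 1.5Q = 165 + 2Q, which gives 69 = 3.5Q, so Q* = 19.7143 and P* = 234 - 1.5(19.7143) = 204.4286.
CS is the area between the demand curve and P* from 0 to Q*: (1/2)(19.7143)(29.5714) = 291.4898.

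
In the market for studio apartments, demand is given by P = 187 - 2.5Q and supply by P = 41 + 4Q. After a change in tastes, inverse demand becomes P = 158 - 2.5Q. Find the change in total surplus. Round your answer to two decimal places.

Initial equilibrium: Q_0 = 22.4615, P_0 = 130.8462; CS_0 = (1/2)(22.4615)(56.1538) = 630.6509, PS_0 = (1/2)(22.4615)(89.8462) = 1009.0414.
New equilibrium: 158 - 2.5Q = 41 + 4Q gives Q_1 = 18, P_1 = 113; CS_1 = 405, PS_1 = 648.
Change in total surplus = (405 + 648) - (630.6509 + 1009.0414) = -586.6923.

-586.69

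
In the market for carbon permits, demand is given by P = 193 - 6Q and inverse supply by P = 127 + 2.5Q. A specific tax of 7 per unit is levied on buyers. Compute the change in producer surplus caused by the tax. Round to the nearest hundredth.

Without the tax, 193 - 6Q = 127 + 2.5Q so Q* = 7.7647 and P* = 146.4118.
With the tax, buyers' net willingness to pay falls by 7: (193 - 7) - 6Q = 127 + 2.5Q, so Q_t = 6.9412. Buyers pay P_b = 151.3529; sellers receive P_s = P_b - 7 = 144.3529.
Producers lose the trapezoid between P_s and P* out to Q_t plus the triangle from Q_t to Q*: change in PS = 60.2249 - 75.3633 = -15.1384.

-15.14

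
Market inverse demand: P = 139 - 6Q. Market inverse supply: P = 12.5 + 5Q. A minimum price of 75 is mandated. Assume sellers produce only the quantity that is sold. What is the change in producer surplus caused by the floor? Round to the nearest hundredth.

51.60

Without the control, 139 - 6Q = 12.5 + 5Q so Q* = 11.5 and P* = 70.
At the floor price 75, quantity demanded is (139 - 75)/6 = 10.6667; demand is the short side, so Q = 10.6667 trades at P = 75.
PS goes from (1/2)(11.5)(57.5) = 330.625 to 382.2222 (computed as (75 - 12.5)(10.6667) - (1/2)(5)(10.6667)^2), a change of 51.5972.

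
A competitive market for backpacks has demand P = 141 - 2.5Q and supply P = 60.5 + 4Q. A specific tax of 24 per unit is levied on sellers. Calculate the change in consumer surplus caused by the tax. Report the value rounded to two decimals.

-97.28

Pre-tax equilibrium: 141 - 2.5Q = 60.5 + 4Q gives Q* = 12.3846, P* = 110.0385.
A tax on sellers shifts supply up by 24: 141 - 2.5Q = 60.5 + 4Q + 24, so Q_t = 8.6923. Buyers pay P_b = 119.2692; sellers receive P_s = P_b - 24 = 95.2692.
CS falls from (1/2)(12.3846)(30.9615) = 191.7234 to (1/2)(8.6923)(21.7308) = 94.4453, a change of -97.2781.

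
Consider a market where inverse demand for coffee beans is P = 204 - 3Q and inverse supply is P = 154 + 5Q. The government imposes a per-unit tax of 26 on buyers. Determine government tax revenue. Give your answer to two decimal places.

78.00

Pre-tax equilibrium: 204 - 3Q = 154 + 5Q gives Q* = 6.25, P* = 185.25.
A tax on buyers shifts demand down by 26: (204 - 26) - 3Q = 154 + 5Q, so Q_t = 3. Buyers pay P_b = 195; sellers receive P_s = P_b - 26 = 169.
Revenue is the tax times quantity traded: 26 x 3 = 78.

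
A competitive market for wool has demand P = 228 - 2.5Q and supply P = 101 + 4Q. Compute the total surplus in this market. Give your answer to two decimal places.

Setting demand equal to supply, 127 = 6.5Q, so Q* = 19.5385 and P* = 179.1538.
CS = (1/2)(19.5385)(48.8462) = 477.1893 and PS = (1/2)(19.5385)(78.1538) = 763.503, so total surplus = 1240.6923.

1240.69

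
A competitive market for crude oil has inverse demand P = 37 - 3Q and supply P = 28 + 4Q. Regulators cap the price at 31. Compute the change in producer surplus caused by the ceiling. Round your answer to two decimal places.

Free-market equilibrium: 37 - 3Q = 28 + 4Q gives Q* = 1.2857, P* = 33.1429.
At the ceiling price 31, quantity supplied is (31 - 28)/4 = 0.75; supply is the short side, so Q = 0.75 trades at P = 31.
PS goes from (1/2)(1.2857)(5.1429) = 3.3061 to 1.125 (computed as (31 - 28)(0.75) - (1/2)(4)(0.75)^2), a change of -2.1811.

-2.18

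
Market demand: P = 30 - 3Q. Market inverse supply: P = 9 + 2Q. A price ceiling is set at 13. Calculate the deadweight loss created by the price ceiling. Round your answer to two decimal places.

Without the control, 30 - 3Q = 9 + 2Q so Q* = 4.2 and P* = 17.4.
At P = 13, sellers supply (13 - 9)/2 = 2 while buyers want more, so the quantity traded is 2 at price 13.
The lost-trades triangle has base Q* - 2 = 2.2 and height equal to the gap between the curves at Q = 2, which is 24 - 13 = 11. DWL = (1/2)(2.2)(11) = 12.1.

12.10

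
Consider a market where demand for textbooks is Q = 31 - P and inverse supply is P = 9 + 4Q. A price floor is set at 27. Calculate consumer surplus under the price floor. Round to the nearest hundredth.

Rewriting demand in inverse form: P = 31 - Q.
Without the control, 31 - Q = 9 + 4Q so Q* = 4.4 and P* = 26.6.
At P = 27, buyers demand (31 - 27)/1 = 4 while sellers would supply more, so the quantity traded is 4 at price 27.
CS is the triangle under demand above 27: (1/2)(4)(31 - 27) = 8.

8.00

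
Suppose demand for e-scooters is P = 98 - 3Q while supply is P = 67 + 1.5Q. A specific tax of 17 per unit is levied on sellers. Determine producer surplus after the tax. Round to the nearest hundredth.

Without the tax, 98 - 3Q = 67 + 1.5Q so Q* = 6.8889 and P* = 77.3333.
A tax on sellers shifts supply up by 17: 98 - 3Q = 67 + 1.5Q + 17, so Q_t = 3.1111. Buyers pay P_b = 88.6667; sellers receive P_s = P_b - 17 = 71.6667.
PS = (1/2)(Q_t)(P_s - 67) = (1/2)(3.1111)(4.6667) = 7.2593.

7.26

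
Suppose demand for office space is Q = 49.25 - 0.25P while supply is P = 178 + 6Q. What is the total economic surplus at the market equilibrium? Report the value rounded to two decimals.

18.05

Rewriting demand in inverse form: P = 197 - 4Q.
Set 197 - 4Q = 178 + 6Q, which gives 19 = 10Q, so Q* = 1.9 and P* = 197 - 4(1.9) = 189.4.
Total surplus is the full triangle between the curves from 0 to Q*: (1/2)(1.9)(197 - 178) = 18.05.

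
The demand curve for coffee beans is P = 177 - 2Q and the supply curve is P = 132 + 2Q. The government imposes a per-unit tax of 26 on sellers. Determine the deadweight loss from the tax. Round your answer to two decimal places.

Without the tax, 177 - 2Q = 132 + 2Q so Q* = 11.25 and P* = 154.5.
With the tax, sellers need 26 more per unit: 177 - 2Q = 132 + 2Q + 26, so Q_t = 4.75. Buyers pay P_b = 167.5; sellers receive P_s = P_b - 26 = 141.5.
The welfare triangle lost has base Q* - Q_t = 6.5 and height t = 26, so DWL = (1/2)(6.5)(26) = 84.5.

84.50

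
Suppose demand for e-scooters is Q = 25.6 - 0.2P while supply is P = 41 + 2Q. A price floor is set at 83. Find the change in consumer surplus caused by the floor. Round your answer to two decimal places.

-183.67

Rewriting demand in inverse form: P = 128 - 5Q.
Free-market equilibrium: 128 - 5Q = 41 + 2Q gives Q* = 12.4286, P* = 65.8571.
At the floor price 83, quantity demanded is (128 - 83)/5 = 9; demand is the short side, so Q = 9 trades at P = 83.
CS goes from (1/2)(12.4286)(62.1429) = 386.1735 to 202.5 (computed as (128 - 83)(9) - (1/2)(5)(9)^2), a change of -183.6735.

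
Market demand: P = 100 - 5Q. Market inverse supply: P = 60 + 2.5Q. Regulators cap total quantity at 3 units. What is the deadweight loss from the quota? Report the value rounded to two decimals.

Without the quota, 100 - 5Q = 60 + 2.5Q gives Q* = 5.3333.
At Q = 3 the demand price is 100 - 5(3) = 85 and the supply price is 60 + 2.5(3) = 67.5.
DWL = (1/2)(gap between curves at 3) x (Q* - 3) = (1/2)(17.5)(2.3333) = 20.4167.

20.42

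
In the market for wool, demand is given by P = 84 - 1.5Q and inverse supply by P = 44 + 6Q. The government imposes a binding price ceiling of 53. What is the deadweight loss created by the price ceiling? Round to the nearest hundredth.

55.10

Without the control, 84 - 1.5Q = 44 + 6Q so Q* = 5.3333 and P* = 76.
At the ceiling price 53, quantity supplied is (53 - 44)/6 = 1.5; supply is the short side, so Q = 1.5 trades at P = 53.
At Q = 1.5 the demand price is 81.75 and the supply price is 53. Deadweight loss is the triangle between the curves from 1.5 to 5.3333: (1/2)(81.75 - 53)(5.3333 - 1.5) = 55.1042.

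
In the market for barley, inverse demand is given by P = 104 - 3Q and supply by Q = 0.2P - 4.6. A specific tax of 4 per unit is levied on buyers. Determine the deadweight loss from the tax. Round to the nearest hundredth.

Rewriting supply in inverse form: P = 23 + 5Q.
Without the tax, 104 - 3Q = 23 + 5Q so Q* = 10.125 and P* = 73.625.
With the tax, buyers' net willingness to pay falls by 4: (104 - 4) - 3Q = 23 + 5Q, so Q_t = 9.625. Buyers pay P_b = 75.125; sellers receive P_s = P_b - 4 = 71.125.
The welfare triangle lost has base Q* - Q_t = 0.5 and height t = 4, so DWL = (1/2)(0.5)(4) = 1.

1.00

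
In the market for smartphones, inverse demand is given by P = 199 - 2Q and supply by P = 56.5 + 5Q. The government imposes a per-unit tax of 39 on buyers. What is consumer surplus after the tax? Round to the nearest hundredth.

218.62

Pre-tax equilibrium: 199 - 2Q = 56.5 + 5Q gives Q* = 20.3571, P* = 158.2857.
A tax on buyers shifts demand down by 39: (199 - 39) - 2Q = 56.5 + 5Q, so Q_t = 14.7857. Buyers pay P_b = 169.4286; sellers receive P_s = P_b - 39 = 130.4286.
Consumer surplus is the triangle under demand above P_b: (1/2)(14.7857)(199 - 169.4286) = 218.6173.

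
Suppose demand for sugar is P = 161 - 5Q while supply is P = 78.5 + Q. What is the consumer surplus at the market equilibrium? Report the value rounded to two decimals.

Set 161 - 5Q = 78.5 + Q, which gives 82.5 = 6Q, so Q* = 13.75 and P* = 161 - 5(13.75) = 92.25.
Consumer surplus is the triangle under demand above P*: (1/2)(13.75)(161 - 92.25) = (1/2)(13.75)(68.75) = 472.6562.

472.66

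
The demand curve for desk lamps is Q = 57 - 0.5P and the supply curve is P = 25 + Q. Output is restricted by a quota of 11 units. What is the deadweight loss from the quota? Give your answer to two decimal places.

Rewriting demand in inverse form: P = 114 - 2Q.
Unrestricted equilibrium: Q* = (114 - 25)/(2 + 1) = 29.6667.
At Q = 11 the demand price is 114 - 2(11) = 92 and the supply price is 25 + (11) = 36.
Deadweight loss is the triangle between the curves from 11 to 29.6667: (1/2)(92 - 36)(29.6667 - 11) = 522.6667.

522.67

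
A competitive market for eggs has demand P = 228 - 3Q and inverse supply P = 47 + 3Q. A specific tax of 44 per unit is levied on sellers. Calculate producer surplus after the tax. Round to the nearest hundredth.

782.04

Pre-tax equilibrium: 228 - 3Q = 47 + 3Q gives Q* = 30.1667, P* = 137.5.
With the tax, sellers need 44 more per unit: 228 - 3Q = 47 + 3Q + 44, so Q_t = 22.8333. Buyers pay P_b = 159.5; sellers receive P_s = P_b - 44 = 115.5.
Producer surplus is the triangle above supply below P_s: (1/2)(22.8333)(115.5 - 47) = 782.0417.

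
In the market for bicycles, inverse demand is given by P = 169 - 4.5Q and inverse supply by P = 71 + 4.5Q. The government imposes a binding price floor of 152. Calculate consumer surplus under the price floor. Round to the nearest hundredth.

Without the control, 169 - 4.5Q = 71 + 4.5Q so Q* = 10.8889 and P* = 120.
At the floor price 152, quantity demanded is (169 - 152)/4.5 = 3.7778; demand is the short side, so Q = 3.7778 trades at P = 152.
CS is the triangle under demand above 152: (1/2)(3.7778)(169 - 152) = 32.1111.

32.11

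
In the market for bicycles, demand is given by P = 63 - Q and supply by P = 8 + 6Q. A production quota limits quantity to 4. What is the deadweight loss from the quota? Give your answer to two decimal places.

Without the quota, 63 - Q = 8 + 6Q gives Q* = 7.8571.
At Q = 4 the demand price is 63 - (4) = 59 and the supply price is 8 + 6(4) = 32.
DWL = (1/2)(gap between curves at 4) x (Q* - 4) = (1/2)(27)(3.8571) = 52.0714.

52.07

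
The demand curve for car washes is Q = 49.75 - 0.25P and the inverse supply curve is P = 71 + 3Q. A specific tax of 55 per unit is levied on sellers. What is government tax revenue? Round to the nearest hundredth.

Rewriting demand in inverse form: P = 199 - 4Q.
Pre-tax equilibrium: 199 - 4Q = 71 + 3Q gives Q* = 18.2857, P* = 125.8571.
A tax on sellers shifts supply up by 55: 199 - 4Q = 71 + 3Q + 55, so Q_t = 10.4286. Buyers pay P_b = 157.2857; sellers receive P_s = P_b - 55 = 102.2857.
Revenue is the tax times quantity traded: 55 x 10.4286 = 573.5714.

573.57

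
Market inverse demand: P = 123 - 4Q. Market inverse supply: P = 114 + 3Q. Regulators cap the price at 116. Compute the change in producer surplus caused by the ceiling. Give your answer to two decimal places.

-1.81

Without the control, 123 - 4Q = 114 + 3Q so Q* = 1.2857 and P* = 117.8571.
At P = 116, sellers supply (116 - 114)/3 = 0.6667 while buyers want more, so the quantity traded is 0.6667 at price 116.
PS goes from (1/2)(1.2857)(3.8571) = 2.4796 to 0.6667 (computed as (116 - 114)(0.6667) - (1/2)(3)(0.6667)^2), a change of -1.8129.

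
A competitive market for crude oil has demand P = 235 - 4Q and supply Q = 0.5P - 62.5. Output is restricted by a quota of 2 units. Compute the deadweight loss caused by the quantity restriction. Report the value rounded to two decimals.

Rewriting supply in inverse form: P = 125 + 2Q.
Unrestricted equilibrium: Q* = (235 - 125)/(4 + 2) = 18.3333.
At Q = 2 the demand price is 235 - 4(2) = 227 and the supply price is 125 + 2(2) = 129.
Deadweight loss is the triangle between the curves from 2 to 18.3333: (1/2)(227 - 129)(18.3333 - 2) = 800.3333.

800.33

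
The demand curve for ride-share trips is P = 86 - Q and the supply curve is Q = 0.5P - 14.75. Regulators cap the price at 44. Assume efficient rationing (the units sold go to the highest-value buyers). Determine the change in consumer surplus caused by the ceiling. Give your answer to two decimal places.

100.87

Rewriting supply in inverse form: P = 29.5 + 2Q.
Without the control, 86 - Q = 29.5 + 2Q so Q* = 18.8333 and P* = 67.1667.
At the ceiling price 44, quantity supplied is (44 - 29.5)/2 = 7.25; supply is the short side, so Q = 7.25 trades at P = 44.
CS goes from (1/2)(18.8333)(18.8333) = 177.3472 to 278.2188 (computed as (86 - 44)(7.25) - (1/2)(1)(7.25)^2), a change of 100.8715.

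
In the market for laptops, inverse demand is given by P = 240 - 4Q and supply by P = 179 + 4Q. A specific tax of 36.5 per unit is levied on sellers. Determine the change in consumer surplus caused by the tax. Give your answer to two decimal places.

-97.52

Pre-tax equilibrium: 240 - 4Q = 179 + 4Q gives Q* = 7.625, P* = 209.5.
With the tax, sellers need 36.5 more per unit: 240 - 4Q = 179 + 4Q + 36.5, so Q_t = 3.0625. Buyers pay P_b = 227.75; sellers receive P_s = P_b - 36.5 = 191.25.
Consumers lose the trapezoid between P* and P_b out to Q_t plus the triangle from Q_t to Q*: change in CS = 18.7578 - 116.2812 = -97.5234.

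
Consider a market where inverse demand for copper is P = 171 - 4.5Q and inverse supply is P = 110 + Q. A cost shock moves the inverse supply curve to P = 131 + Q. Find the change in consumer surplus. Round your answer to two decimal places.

Initial equilibrium: Q_0 = 11.0909, P_0 = 121.0909; CS_0 = (1/2)(11.0909)(49.9091) = 276.7686, PS_0 = (1/2)(11.0909)(11.0909) = 61.5041.
New equilibrium: 171 - 4.5Q = 131 + Q gives Q_1 = 7.2727, P_1 = 138.2727; CS_1 = 119.0083, PS_1 = 26.4463.
Change in consumer surplus = 119.0083 - 276.7686 = -157.7603.

-157.76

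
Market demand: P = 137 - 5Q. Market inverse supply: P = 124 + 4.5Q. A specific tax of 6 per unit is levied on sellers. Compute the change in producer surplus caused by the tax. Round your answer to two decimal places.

-2.99

Pre-tax equilibrium: 137 - 5Q = 124 + 4.5Q gives Q* = 1.3684, P* = 130.1579.
A tax on sellers shifts supply up by 6: 137 - 5Q = 124 + 4.5Q + 6, so Q_t = 0.7368. Buyers pay P_b = 133.3158; sellers receive P_s = P_b - 6 = 127.3158.
Producers lose the trapezoid between P_s and P* out to Q_t plus the triangle from Q_t to Q*: change in PS = 1.2216 - 4.2133 = -2.9917.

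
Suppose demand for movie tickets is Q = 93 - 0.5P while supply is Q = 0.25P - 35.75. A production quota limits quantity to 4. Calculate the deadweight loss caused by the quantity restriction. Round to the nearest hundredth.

Rewriting demand in inverse form: P = 186 - 2Q.
Rewriting supply in inverse form: P = 143 + 4Q.
Unrestricted equilibrium: Q* = (186 - 143)/(2 + 4) = 7.1667.
At Q = 4 the demand price is 186 - 2(4) = 178 and the supply price is 143 + 4(4) = 159.
DWL = (1/2)(gap between curves at 4) x (Q* - 4) = (1/2)(19)(3.1667) = 30.0833.

30.08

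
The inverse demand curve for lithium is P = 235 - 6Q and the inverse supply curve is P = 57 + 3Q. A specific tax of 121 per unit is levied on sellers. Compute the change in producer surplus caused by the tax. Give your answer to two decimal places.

-526.57

Pre-tax equilibrium: 235 - 6Q = 57 + 3Q gives Q* = 19.7778, P* = 116.3333.
With the tax, sellers need 121 more per unit: 235 - 6Q = 57 + 3Q + 121, so Q_t = 6.3333. Buyers pay P_b = 197; sellers receive P_s = P_b - 121 = 76.
PS falls from (1/2)(19.7778)(59.3333) = 586.7407 to (1/2)(6.3333)(19) = 60.1667, a change of -526.5741.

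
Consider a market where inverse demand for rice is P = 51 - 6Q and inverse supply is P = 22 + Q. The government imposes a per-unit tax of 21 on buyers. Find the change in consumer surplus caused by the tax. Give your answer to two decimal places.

Without the tax, 51 - 6Q = 22 + Q so Q* = 4.1429 and P* = 26.1429.
With the tax, buyers' net willingness to pay falls by 21: (51 - 21) - 6Q = 22 + Q, so Q_t = 1.1429. Buyers pay P_b = 44.1429; sellers receive P_s = P_b - 21 = 23.1429.
Consumers lose the trapezoid between P* and P_b out to Q_t plus the triangle from Q_t to Q*: change in CS = 3.9184 - 51.4898 = -47.5714.

-47.57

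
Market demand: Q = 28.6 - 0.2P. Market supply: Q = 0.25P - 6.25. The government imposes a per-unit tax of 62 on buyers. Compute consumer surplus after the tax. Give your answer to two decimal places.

Rewriting demand in inverse form: P = 143 - 5Q.
Rewriting supply in inverse form: P = 25 + 4Q.
Pre-tax equilibrium: 143 - 5Q = 25 + 4Q gives Q* = 13.1111, P* = 77.4444.
With the tax, buyers' net willingness to pay falls by 62: (143 - 62) - 5Q = 25 + 4Q, so Q_t = 6.2222. Buyers pay P_b = 111.8889; sellers receive P_s = P_b - 62 = 49.8889.
Consumer surplus is the triangle under demand above P_b: (1/2)(6.2222)(143 - 111.8889) = 96.7901.

96.79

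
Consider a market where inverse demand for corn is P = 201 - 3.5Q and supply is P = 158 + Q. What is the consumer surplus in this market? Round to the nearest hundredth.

159.79

Set 201 - 3.5Q = 158 + Q, which gives 43 = 4.5Q, so Q* = 9.5556 and P* = 201 - 3.5(9.5556) = 167.5556.
Consumer surplus is the triangle under demand above P*: (1/2)(9.5556)(201 - 167.5556) = (1/2)(9.5556)(33.4444) = 159.7901.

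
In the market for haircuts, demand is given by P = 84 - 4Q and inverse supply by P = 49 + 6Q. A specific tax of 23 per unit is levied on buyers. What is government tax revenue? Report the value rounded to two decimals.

27.60

Pre-tax equilibrium: 84 - 4Q = 49 + 6Q gives Q* = 3.5, P* = 70.
With the tax, buyers' net willingness to pay falls by 23: (84 - 23) - 4Q = 49 + 6Q, so Q_t = 1.2. Buyers pay P_b = 79.2; sellers receive P_s = P_b - 23 = 56.2.
Tax revenue = t x Q_t = 23 x 1.2 = 27.6.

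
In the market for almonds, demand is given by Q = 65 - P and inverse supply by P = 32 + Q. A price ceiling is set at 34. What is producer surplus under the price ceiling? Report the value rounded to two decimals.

2.00

Rewriting demand in inverse form: P = 65 - Q.
Free-market equilibrium: 65 - Q = 32 + Q gives Q* = 16.5, P* = 48.5.
At the ceiling price 34, quantity supplied is (34 - 32)/1 = 2; supply is the short side, so Q = 2 trades at P = 34.
PS is the triangle above supply below 34: (1/2)(2)(34 - 32) = 2.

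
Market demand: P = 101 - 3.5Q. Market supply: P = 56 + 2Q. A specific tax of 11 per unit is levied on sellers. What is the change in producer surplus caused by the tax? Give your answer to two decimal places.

-28.73

Without the tax, 101 - 3.5Q = 56 + 2Q so Q* = 8.1818 and P* = 72.3636.
With the tax, sellers need 11 more per unit: 101 - 3.5Q = 56 + 2Q + 11, so Q_t = 6.1818. Buyers pay P_b = 79.3636; sellers receive P_s = P_b - 11 = 68.3636.
PS falls from (1/2)(8.1818)(16.3636) = 66.9421 to (1/2)(6.1818)(12.3636) = 38.2149, a change of -28.7273.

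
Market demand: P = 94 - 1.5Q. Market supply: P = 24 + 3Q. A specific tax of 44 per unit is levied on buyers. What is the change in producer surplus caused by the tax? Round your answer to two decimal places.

Without the tax, 94 - 1.5Q = 24 + 3Q so Q* = 15.5556 and P* = 70.6667.
With the tax, buyers' net willingness to pay falls by 44: (94 - 44) - 1.5Q = 24 + 3Q, so Q_t = 5.7778. Buyers pay P_b = 85.3333; sellers receive P_s = P_b - 44 = 41.3333.
Producers lose the trapezoid between P_s and P* out to Q_t plus the triangle from Q_t to Q*: change in PS = 50.0741 - 362.963 = -312.8889.

-312.89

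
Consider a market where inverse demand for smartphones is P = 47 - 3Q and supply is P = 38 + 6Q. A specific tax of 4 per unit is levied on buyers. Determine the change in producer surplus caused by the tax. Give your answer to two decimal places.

-2.07

Pre-tax equilibrium: 47 - 3Q = 38 + 6Q gives Q* = 1, P* = 44.
A tax on buyers shifts demand down by 4: (47 - 4) - 3Q = 38 + 6Q, so Q_t = 0.5556. Buyers pay P_b = 45.3333; sellers receive P_s = P_b - 4 = 41.3333.
Producers lose the trapezoid between P_s and P* out to Q_t plus the triangle from Q_t to Q*: change in PS = 0.9259 - 3 = -2.0741.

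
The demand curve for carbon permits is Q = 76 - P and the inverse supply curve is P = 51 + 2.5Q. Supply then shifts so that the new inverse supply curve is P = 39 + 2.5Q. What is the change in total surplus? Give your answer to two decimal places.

106.29

Rewriting demand in inverse form: P = 76 - Q.
Initial equilibrium: Q_0 = 7.1429, P_0 = 68.8571; CS_0 = (1/2)(7.1429)(7.1429) = 25.5102, PS_0 = (1/2)(7.1429)(17.8571) = 63.7755.
New equilibrium: 76 - Q = 39 + 2.5Q gives Q_1 = 10.5714, P_1 = 65.4286; CS_1 = 55.8776, PS_1 = 139.6939.
Change in total surplus = (55.8776 + 139.6939) - (25.5102 + 63.7755) = 106.2857.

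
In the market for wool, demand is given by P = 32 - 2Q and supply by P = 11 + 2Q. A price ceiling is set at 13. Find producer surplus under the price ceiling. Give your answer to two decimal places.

Free-market equilibrium: 32 - 2Q = 11 + 2Q gives Q* = 5.25, P* = 21.5.
At the ceiling price 13, quantity supplied is (13 - 11)/2 = 1; supply is the short side, so Q = 1 trades at P = 13.
PS is the triangle above supply below 13: (1/2)(1)(13 - 11) = 1.

1.00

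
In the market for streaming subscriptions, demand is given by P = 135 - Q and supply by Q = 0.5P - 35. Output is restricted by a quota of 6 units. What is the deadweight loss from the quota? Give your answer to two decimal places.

368.17

Rewriting supply in inverse form: P = 70 + 2Q.
Without the quota, 135 - Q = 70 + 2Q gives Q* = 21.6667.
At Q = 6 the demand price is 135 - (6) = 129 and the supply price is 70 + 2(6) = 82.
DWL = (1/2)(gap between curves at 6) x (Q* - 6) = (1/2)(47)(15.6667) = 368.1667.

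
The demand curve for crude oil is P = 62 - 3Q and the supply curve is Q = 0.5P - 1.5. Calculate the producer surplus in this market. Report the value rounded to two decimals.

139.24

Rewriting supply in inverse form: P = 3 + 2Q.
Equilibrium: 62 - 3Q = 3 + 2Q, so Q* = 11.8 and P* = 26.6.
Producer surplus is the triangle above supply below P*: (1/2)(11.8)(26.6 - 3) = (1/2)(11.8)(23.6) = 139.24.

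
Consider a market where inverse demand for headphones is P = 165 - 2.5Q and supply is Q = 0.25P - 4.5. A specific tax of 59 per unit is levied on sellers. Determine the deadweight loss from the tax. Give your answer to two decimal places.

Rewriting supply in inverse form: P = 18 + 4Q.
Pre-tax equilibrium: 165 - 2.5Q = 18 + 4Q gives Q* = 22.6154, P* = 108.4615.
With the tax, sellers need 59 more per unit: 165 - 2.5Q = 18 + 4Q + 59, so Q_t = 13.5385. Buyers pay P_b = 131.1538; sellers receive P_s = P_b - 59 = 72.1538.
Deadweight loss is the triangle between the curves from Q_t to Q*: (1/2)(22.6154 - 13.5385)(59) = 267.7692.

267.77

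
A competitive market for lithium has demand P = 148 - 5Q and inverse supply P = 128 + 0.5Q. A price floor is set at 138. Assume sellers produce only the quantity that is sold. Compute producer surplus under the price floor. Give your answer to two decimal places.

19.00

Free-market equilibrium: 148 - 5Q = 128 + 0.5Q gives Q* = 3.6364, P* = 129.8182.
At P = 138, buyers demand (148 - 138)/5 = 2 while sellers would supply more, so the quantity traded is 2 at price 138.
The supply price at Q = 2 is 129. PS is the trapezoid between 138 and supply over [0, 2]: (1/2)[(138 - 128) + (138 - 129)](2) = 19.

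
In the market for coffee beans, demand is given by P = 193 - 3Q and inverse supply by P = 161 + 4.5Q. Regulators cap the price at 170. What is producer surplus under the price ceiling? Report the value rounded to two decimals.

9.00

Free-market equilibrium: 193 - 3Q = 161 + 4.5Q gives Q* = 4.2667, P* = 180.2.
At the ceiling price 170, quantity supplied is (170 - 161)/4.5 = 2; supply is the short side, so Q = 2 trades at P = 170.
PS is the triangle above supply below 170: (1/2)(2)(170 - 161) = 9.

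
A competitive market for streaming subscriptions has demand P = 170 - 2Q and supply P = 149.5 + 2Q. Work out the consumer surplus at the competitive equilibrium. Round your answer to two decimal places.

Set 170 - 2Q = 149.5 + 2Q, which gives 20.5 = 4Q, so Q* = 5.125 and P* = 170 - 2(5.125) = 159.75.
The demand choke price is 170, so CS = (1/2)(Q*)(170 - P*) = (1/2)(5.125)(10.25) = 26.2656.

26.27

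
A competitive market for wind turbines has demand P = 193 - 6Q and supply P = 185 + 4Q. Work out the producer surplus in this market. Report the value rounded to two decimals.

Setting demand equal to supply, 8 = 10Q, so Q* = 0.8 and P* = 188.2.
The supply curve's price intercept is 185, so PS = (1/2)(Q*)(P* - 185) = (1/2)(0.8)(3.2) = 1.28.

1.28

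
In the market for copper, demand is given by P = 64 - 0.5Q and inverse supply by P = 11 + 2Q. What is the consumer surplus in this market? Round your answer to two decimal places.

112.36

Setting demand equal to supply, 53 = 2.5Q, so Q* = 21.2 and P* = 53.4.
CS is the area between the demand curve and P* from 0 to Q*: (1/2)(21.2)(10.6) = 112.36.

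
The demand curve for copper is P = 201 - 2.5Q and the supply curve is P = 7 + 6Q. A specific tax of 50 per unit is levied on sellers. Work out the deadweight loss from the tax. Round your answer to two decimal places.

147.06

Pre-tax equilibrium: 201 - 2.5Q = 7 + 6Q gives Q* = 22.8235, P* = 143.9412.
With the tax, sellers need 50 more per unit: 201 - 2.5Q = 7 + 6Q + 50, so Q_t = 16.9412. Buyers pay P_b = 158.6471; sellers receive P_s = P_b - 50 = 108.6471.
The welfare triangle lost has base Q* - Q_t = 5.8824 and height t = 50, so DWL = (1/2)(5.8824)(50) = 147.0588.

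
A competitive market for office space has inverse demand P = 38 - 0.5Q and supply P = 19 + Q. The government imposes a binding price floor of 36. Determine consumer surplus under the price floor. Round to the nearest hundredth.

Free-market equilibrium: 38 - 0.5Q = 19 + Q gives Q* = 12.6667, P* = 31.6667.
At P = 36, buyers demand (38 - 36)/0.5 = 4 while sellers would supply more, so the quantity traded is 4 at price 36.
CS is the triangle under demand above 36: (1/2)(4)(38 - 36) = 4.

4.00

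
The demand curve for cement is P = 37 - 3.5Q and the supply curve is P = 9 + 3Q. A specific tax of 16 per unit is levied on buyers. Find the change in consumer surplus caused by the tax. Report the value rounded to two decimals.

Without the tax, 37 - 3.5Q = 9 + 3Q so Q* = 4.3077 and P* = 21.9231.
With the tax, buyers' net willingness to pay falls by 16: (37 - 16) - 3.5Q = 9 + 3Q, so Q_t = 1.8462. Buyers pay P_b = 30.5385; sellers receive P_s = P_b - 16 = 14.5385.
Consumers lose the trapezoid between P* and P_b out to Q_t plus the triangle from Q_t to Q*: change in CS = 5.9645 - 32.4734 = -26.5089.

-26.51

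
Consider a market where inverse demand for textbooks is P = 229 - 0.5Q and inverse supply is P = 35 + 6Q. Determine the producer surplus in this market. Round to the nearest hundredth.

2672.38

Setting demand equal to supply, 194 = 6.5Q, so Q* = 29.8462 and P* = 214.0769.
PS is the area between P* and the supply curve from 0 to Q*: (1/2)(29.8462)(179.0769) = 2672.3787.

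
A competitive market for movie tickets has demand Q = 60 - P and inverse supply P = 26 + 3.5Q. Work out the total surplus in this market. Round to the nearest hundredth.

Rewriting demand in inverse form: P = 60 - Q.
Setting demand equal to supply, 34 = 4.5Q, so Q* = 7.5556 and P* = 52.4444.
CS = (1/2)(7.5556)(7.5556) = 28.5432 and PS = (1/2)(7.5556)(26.4444) = 99.9012, so total surplus = 128.4444.

128.44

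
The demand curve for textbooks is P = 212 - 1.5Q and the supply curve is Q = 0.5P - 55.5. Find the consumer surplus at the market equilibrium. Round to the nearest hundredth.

Rewriting supply in inverse form: P = 111 + 2Q.
Equilibrium: 212 - 1.5Q = 111 + 2Q, so Q* = 28.8571 and P* = 168.7143.
Consumer surplus is the triangle under demand above P*: (1/2)(28.8571)(212 - 168.7143) = (1/2)(28.8571)(43.2857) = 624.551.

624.55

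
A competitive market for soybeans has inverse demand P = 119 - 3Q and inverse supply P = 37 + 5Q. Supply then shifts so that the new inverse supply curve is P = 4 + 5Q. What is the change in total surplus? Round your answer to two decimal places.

406.31

Initial equilibrium: Q_0 = 10.25, P_0 = 88.25; CS_0 = (1/2)(10.25)(30.75) = 157.5938, PS_0 = (1/2)(10.25)(51.25) = 262.6562.
New equilibrium: 119 - 3Q = 4 + 5Q gives Q_1 = 14.375, P_1 = 75.875; CS_1 = 309.9609, PS_1 = 516.6016.
Change in total surplus = (309.9609 + 516.6016) - (157.5938 + 262.6562) = 406.3125.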